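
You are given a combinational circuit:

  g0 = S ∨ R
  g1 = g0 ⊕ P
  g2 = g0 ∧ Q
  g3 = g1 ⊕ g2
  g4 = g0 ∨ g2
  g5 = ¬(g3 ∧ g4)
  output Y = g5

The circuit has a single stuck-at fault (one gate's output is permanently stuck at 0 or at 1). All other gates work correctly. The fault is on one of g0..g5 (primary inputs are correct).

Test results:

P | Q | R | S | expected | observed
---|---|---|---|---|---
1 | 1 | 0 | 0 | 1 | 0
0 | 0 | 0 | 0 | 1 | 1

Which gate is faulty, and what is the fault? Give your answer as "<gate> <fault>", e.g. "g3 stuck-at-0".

g4 stuck-at-1

Fault-free values for test 1 (P=1, Q=1, R=0, S=0): g0=0, g1=1, g2=0, g3=1, g4=0, g5=1, giving Y=1. Observed 0.
Test 1: faults giving observed 0 are {g0 stuck-at-1, g4 stuck-at-1, g5 stuck-at-0}.
Test 2 (P=0, Q=0, R=0, S=0): fault-free g0=0, g1=0, g2=0, g3=0, g4=0, g5=1 → 1; observed 1. Eliminates g0 stuck-at-1, g5 stuck-at-0.
Only g4 stuck-at-1 is consistent with every test.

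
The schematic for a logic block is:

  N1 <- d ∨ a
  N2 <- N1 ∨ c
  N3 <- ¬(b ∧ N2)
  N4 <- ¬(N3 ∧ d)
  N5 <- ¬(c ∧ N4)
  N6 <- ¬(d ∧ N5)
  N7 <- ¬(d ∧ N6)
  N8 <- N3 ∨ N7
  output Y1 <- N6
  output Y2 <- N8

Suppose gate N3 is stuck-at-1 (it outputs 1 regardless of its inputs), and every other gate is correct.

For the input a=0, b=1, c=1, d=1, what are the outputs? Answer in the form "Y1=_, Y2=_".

Propagate with N3 forced: N1=1, N2=1, N3=1 [stuck-at-1], N4=0, N5=1, N6=0, N7=1, N8=1.
So the outputs are Y1=0, Y2=1. (Without the fault they would be Y1=1, Y2=0.)

Y1=0, Y2=1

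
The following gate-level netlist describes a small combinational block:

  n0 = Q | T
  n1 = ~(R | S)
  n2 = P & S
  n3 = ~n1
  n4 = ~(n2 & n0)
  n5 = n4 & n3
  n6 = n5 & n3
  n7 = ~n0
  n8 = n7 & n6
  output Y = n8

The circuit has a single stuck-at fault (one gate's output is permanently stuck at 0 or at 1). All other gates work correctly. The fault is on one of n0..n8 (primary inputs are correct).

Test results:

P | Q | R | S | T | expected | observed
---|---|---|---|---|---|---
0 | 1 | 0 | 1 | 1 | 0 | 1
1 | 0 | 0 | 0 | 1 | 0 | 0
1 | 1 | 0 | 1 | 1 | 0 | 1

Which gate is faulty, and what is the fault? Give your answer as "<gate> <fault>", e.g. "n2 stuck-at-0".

Fault-free values for test 1 (P=0, Q=1, R=0, S=1, T=1): n0=1, n1=0, n2=0, n3=1, n4=1, n5=1, n6=1, n7=0, n8=0, giving Y=0. Observed 1.
Test 1: faults giving observed 1 are {n0 stuck-at-0, n7 stuck-at-1, n8 stuck-at-1}.
Test 2 (P=1, Q=0, R=0, S=0, T=1): fault-free n0=1, n1=1, n2=0, n3=0, n4=1, n5=0, n6=0, n7=0, n8=0 → 0; observed 0. Eliminates n8 stuck-at-1.
Test 3 (P=1, Q=1, R=0, S=1, T=1): fault-free n0=1, n1=0, n2=1, n3=1, n4=0, n5=0, n6=0, n7=0, n8=0 → 0; observed 1. Eliminates n7 stuck-at-1.
Only n0 stuck-at-0 is consistent with every test.

n0 stuck-at-0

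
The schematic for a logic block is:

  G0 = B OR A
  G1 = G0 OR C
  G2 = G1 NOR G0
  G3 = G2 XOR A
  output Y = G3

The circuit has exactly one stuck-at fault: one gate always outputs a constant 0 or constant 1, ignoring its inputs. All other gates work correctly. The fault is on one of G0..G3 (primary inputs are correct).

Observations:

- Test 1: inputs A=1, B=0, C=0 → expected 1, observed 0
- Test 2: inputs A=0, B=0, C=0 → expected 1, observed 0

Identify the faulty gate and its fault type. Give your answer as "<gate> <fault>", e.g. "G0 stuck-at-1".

G3 stuck-at-0

Fault-free values for test 1 (A=1, B=0, C=0): G0=1, G1=1, G2=0, G3=1, giving Y=1. Observed 0.
Test 1: faults giving observed 0 are {G0 stuck-at-0, G2 stuck-at-1, G3 stuck-at-0}.
Test 2 (A=0, B=0, C=0): fault-free G0=0, G1=0, G2=1, G3=1 → 1; observed 0. Eliminates G0 stuck-at-0, G2 stuck-at-1.
Only G3 stuck-at-0 is consistent with every test.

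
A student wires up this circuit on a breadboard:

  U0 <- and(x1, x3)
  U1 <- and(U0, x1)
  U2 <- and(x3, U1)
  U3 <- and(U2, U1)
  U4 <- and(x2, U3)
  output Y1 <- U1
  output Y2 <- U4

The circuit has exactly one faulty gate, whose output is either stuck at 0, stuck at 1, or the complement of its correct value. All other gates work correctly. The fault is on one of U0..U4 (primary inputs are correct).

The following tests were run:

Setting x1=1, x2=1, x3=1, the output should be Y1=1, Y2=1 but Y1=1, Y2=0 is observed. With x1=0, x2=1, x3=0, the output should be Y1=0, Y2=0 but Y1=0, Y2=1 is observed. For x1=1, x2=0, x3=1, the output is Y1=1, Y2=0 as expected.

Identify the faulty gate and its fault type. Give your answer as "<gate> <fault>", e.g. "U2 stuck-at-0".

Fault-free values for test 1 (x1=1, x2=1, x3=1): U0=1, U1=1, U2=1, U3=1, U4=1, giving Y1=1, Y2=1. Observed Y1=1, Y2=0.
Test 1: faults giving observed Y1=1, Y2=0 are {U2 stuck-at-0, U2 inverted output, U3 stuck-at-0, U3 inverted output, U4 stuck-at-0, U4 inverted output}.
Test 2 (x1=0, x2=1, x3=0): fault-free U0=0, U1=0, U2=0, U3=0, U4=0 → Y1=0, Y2=0; observed Y1=0, Y2=1. Eliminates U2 stuck-at-0, U2 inverted output, U3 stuck-at-0, U4 stuck-at-0.
Test 3 (x1=1, x2=0, x3=1): fault-free U0=1, U1=1, U2=1, U3=1, U4=0 → Y1=1, Y2=0; observed Y1=1, Y2=0. Eliminates U4 inverted output.
Only U3 inverted output is consistent with every test.

U3 inverted output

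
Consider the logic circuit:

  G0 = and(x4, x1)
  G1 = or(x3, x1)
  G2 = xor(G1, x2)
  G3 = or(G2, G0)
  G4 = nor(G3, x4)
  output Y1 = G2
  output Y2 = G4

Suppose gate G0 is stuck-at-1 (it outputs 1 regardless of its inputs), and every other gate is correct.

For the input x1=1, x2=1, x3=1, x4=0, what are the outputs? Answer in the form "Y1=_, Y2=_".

Propagate with G0 forced: G0=1 [stuck-at-1], G1=1, G2=0, G3=1, G4=0.
So the outputs are Y1=0, Y2=0. (Without the fault they would be Y1=0, Y2=1.)

Y1=0, Y2=0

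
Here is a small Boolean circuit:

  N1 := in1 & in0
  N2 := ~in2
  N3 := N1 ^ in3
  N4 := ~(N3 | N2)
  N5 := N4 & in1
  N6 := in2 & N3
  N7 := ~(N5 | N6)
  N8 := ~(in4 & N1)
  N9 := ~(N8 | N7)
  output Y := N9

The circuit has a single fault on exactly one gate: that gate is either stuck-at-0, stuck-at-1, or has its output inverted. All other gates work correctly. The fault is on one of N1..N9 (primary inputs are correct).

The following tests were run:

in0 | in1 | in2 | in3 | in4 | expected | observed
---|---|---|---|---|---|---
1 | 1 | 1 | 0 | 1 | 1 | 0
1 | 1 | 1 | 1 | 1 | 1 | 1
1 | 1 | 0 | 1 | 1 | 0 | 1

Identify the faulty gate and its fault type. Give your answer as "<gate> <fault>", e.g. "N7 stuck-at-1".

Fault-free values for test 1 (in0=1, in1=1, in2=1, in3=0, in4=1): N1=1, N2=0, N3=1, N4=0, N5=0, N6=1, N7=0, N8=0, N9=1, giving Y=1. Observed 0.
Test 1: faults giving observed 0 are {N1 stuck-at-0, N1 inverted output, N6 stuck-at-0, N6 inverted output, N7 stuck-at-1, N7 inverted output, N8 stuck-at-1, N8 inverted output, N9 stuck-at-0, N9 inverted output}.
Test 2 (in0=1, in1=1, in2=1, in3=1, in4=1): fault-free N1=1, N2=0, N3=0, N4=1, N5=1, N6=0, N7=0, N8=0, N9=1 → 1; observed 1. Eliminates N1 stuck-at-0, N1 inverted output, N7 stuck-at-1, N7 inverted output, N8 stuck-at-1, N8 inverted output, N9 stuck-at-0, N9 inverted output.
Test 3 (in0=1, in1=1, in2=0, in3=1, in4=1): fault-free N1=1, N2=1, N3=0, N4=0, N5=0, N6=0, N7=1, N8=0, N9=0 → 0; observed 1. Eliminates N6 stuck-at-0.
Only N6 inverted output is consistent with every test.

N6 inverted output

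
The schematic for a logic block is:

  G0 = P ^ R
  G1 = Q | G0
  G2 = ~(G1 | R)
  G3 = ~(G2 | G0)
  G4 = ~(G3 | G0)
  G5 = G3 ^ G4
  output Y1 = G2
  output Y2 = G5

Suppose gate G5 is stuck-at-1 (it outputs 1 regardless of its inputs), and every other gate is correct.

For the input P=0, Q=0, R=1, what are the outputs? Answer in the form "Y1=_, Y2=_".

Propagate with G5 forced: G0=1, G1=1, G2=0, G3=0, G4=0, G5=1 [stuck-at-1].
So the outputs are Y1=0, Y2=1. (Without the fault they would be Y1=0, Y2=0.)

Y1=0, Y2=1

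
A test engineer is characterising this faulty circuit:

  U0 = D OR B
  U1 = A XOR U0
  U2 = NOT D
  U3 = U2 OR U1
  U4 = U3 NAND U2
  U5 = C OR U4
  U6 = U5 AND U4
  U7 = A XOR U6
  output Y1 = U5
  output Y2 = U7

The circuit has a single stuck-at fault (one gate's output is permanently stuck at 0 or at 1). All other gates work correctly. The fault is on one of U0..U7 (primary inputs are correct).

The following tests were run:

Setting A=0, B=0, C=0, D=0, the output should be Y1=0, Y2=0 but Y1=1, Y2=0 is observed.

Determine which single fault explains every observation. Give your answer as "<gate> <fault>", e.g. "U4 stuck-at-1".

Fault-free values for test 1 (A=0, B=0, C=0, D=0): U0=0, U1=0, U2=1, U3=1, U4=0, U5=0, U6=0, U7=0, giving Y1=0, Y2=0. Observed Y1=1, Y2=0.
Test 1: faults giving observed Y1=1, Y2=0 are {U5 stuck-at-1}.
Only U5 stuck-at-1 is consistent with every test.

U5 stuck-at-1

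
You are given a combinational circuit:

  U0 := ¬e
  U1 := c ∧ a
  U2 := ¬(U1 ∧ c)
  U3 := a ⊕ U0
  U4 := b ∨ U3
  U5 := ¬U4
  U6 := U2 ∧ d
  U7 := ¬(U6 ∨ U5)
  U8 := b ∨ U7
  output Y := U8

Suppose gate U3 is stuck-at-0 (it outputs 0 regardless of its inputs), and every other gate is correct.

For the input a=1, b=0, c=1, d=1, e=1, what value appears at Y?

Propagate with U3 forced: U0=0, U1=1, U2=0, U3=0 [stuck-at-0], U4=0, U5=1, U6=0, U7=0, U8=0.
So Y = 0. (Without the fault it would be 1.)

0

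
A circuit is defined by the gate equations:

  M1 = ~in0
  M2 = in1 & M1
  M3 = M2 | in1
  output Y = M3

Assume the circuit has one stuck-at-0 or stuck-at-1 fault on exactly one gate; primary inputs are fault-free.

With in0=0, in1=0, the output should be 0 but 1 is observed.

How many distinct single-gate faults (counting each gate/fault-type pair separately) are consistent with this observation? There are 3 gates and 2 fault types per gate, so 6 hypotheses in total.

2

Fault-free: M1=1, M2=0, M3=0 → 0. Observed 1.
  M1 stuck-at-0: output 0 ✗
  M1 stuck-at-1: output 0 ✗
  M2 stuck-at-0: output 0 ✗
  M2 stuck-at-1: output 1 ✓
  M3 stuck-at-0: output 0 ✗
  M3 stuck-at-1: output 1 ✓
Consistent faults: {M2 stuck-at-1, M3 stuck-at-1} — 2 in all.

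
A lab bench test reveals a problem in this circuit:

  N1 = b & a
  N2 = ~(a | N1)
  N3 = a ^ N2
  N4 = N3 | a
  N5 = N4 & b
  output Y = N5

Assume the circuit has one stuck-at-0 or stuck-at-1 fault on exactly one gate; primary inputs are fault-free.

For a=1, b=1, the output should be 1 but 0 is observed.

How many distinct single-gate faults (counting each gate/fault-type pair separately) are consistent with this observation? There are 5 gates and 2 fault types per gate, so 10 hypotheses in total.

2

Fault-free: N1=1, N2=0, N3=1, N4=1, N5=1 → 1. Observed 0.
  N1 stuck-at-0: output 1 ✗
  N1 stuck-at-1: output 1 ✗
  N2 stuck-at-0: output 1 ✗
  N2 stuck-at-1: output 1 ✗
  N3 stuck-at-0: output 1 ✗
  N3 stuck-at-1: output 1 ✗
  N4 stuck-at-0: output 0 ✓
  N4 stuck-at-1: output 1 ✗
  N5 stuck-at-0: output 0 ✓
  N5 stuck-at-1: output 1 ✗
Consistent faults: {N4 stuck-at-0, N5 stuck-at-0} — 2 in all.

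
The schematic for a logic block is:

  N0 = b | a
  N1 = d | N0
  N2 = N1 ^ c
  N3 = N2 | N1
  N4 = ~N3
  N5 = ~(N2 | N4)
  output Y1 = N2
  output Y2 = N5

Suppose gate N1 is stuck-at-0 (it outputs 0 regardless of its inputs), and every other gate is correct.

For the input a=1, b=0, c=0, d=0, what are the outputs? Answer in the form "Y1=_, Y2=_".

Y1=0, Y2=0

Propagate with N1 forced: N0=1, N1=0 [stuck-at-0], N2=0, N3=0, N4=1, N5=0.
So the outputs are Y1=0, Y2=0. (Without the fault they would be Y1=1, Y2=0.)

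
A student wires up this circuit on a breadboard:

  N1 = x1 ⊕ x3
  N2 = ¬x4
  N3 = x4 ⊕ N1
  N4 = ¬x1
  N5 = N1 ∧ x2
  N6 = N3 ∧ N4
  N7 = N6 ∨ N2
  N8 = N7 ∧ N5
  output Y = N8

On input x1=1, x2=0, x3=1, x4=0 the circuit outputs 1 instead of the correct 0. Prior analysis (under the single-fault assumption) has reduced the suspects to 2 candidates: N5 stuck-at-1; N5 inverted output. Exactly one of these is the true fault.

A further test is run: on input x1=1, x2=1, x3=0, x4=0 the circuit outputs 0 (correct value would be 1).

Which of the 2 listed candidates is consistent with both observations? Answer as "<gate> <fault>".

N5 inverted output

Evaluate each candidate on input x1=1, x2=1, x3=0, x4=0:
  N5 stuck-at-1: N1=1, N2=1, N3=1, N4=0, N5=1 [stuck-at-1], N6=0, N7=1, N8=1 → 1 — eliminated
  N5 inverted output: N1=1, N2=1, N3=1, N4=0, N5=0 [inverted output], N6=0, N7=1, N8=0 → 0 — matches
Only N5 inverted output reproduces the observed 0.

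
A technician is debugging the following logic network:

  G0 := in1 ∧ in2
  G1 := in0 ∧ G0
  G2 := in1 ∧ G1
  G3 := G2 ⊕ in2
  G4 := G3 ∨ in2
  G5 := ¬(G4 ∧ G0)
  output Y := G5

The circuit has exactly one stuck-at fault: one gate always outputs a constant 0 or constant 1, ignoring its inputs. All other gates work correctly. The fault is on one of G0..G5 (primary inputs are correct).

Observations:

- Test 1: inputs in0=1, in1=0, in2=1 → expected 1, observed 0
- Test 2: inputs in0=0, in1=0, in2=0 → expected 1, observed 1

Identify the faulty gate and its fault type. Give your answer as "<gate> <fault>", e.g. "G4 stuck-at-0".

G0 stuck-at-1

Fault-free values for test 1 (in0=1, in1=0, in2=1): G0=0, G1=0, G2=0, G3=1, G4=1, G5=1, giving Y=1. Observed 0.
Test 1: faults giving observed 0 are {G0 stuck-at-1, G5 stuck-at-0}.
Test 2 (in0=0, in1=0, in2=0): fault-free G0=0, G1=0, G2=0, G3=0, G4=0, G5=1 → 1; observed 1. Eliminates G5 stuck-at-0.
Only G0 stuck-at-1 is consistent with every test.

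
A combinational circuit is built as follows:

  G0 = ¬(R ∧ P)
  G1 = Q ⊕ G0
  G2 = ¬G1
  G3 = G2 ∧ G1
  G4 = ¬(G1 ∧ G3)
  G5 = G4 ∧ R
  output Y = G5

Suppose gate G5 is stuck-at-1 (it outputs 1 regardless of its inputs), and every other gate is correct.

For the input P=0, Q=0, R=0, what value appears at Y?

Propagate with G5 forced: G0=1, G1=1, G2=0, G3=0, G4=1, G5=1 [stuck-at-1].
So Y = 1. (Without the fault it would be 0.)

1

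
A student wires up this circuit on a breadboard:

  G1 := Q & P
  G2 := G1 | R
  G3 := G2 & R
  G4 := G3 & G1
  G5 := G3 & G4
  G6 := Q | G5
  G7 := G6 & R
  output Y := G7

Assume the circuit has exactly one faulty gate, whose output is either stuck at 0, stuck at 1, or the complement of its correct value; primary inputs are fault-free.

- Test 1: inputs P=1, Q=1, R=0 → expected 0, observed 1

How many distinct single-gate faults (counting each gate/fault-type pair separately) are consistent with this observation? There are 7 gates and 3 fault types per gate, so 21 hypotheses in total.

2

Fault-free: G1=1, G2=1, G3=0, G4=0, G5=0, G6=1, G7=0 → 0. Observed 1.
  G1: none of the 3 fault types match ✗
  G2: none of the 3 fault types match ✗
  G3: none of the 3 fault types match ✗
  G4: none of the 3 fault types match ✗
  G5: none of the 3 fault types match ✗
  G6: none of the 3 fault types match ✗
  G7: stuck-at-1, inverted output ✓; others ✗
Consistent faults: {G7 stuck-at-1, G7 inverted output} — 2 in all.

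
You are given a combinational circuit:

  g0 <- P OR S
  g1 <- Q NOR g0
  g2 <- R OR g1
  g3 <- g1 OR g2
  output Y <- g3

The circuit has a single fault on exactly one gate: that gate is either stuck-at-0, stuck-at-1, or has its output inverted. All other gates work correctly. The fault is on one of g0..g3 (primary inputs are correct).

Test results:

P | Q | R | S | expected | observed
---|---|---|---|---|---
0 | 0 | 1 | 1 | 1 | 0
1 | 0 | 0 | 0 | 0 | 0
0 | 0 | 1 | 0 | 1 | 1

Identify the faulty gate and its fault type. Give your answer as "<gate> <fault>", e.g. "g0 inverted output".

Fault-free values for test 1 (P=0, Q=0, R=1, S=1): g0=1, g1=0, g2=1, g3=1, giving Y=1. Observed 0.
Test 1: faults giving observed 0 are {g2 stuck-at-0, g2 inverted output, g3 stuck-at-0, g3 inverted output}.
Test 2 (P=1, Q=0, R=0, S=0): fault-free g0=1, g1=0, g2=0, g3=0 → 0; observed 0. Eliminates g2 inverted output, g3 inverted output.
Test 3 (P=0, Q=0, R=1, S=0): fault-free g0=0, g1=1, g2=1, g3=1 → 1; observed 1. Eliminates g3 stuck-at-0.
Only g2 stuck-at-0 is consistent with every test.

g2 stuck-at-0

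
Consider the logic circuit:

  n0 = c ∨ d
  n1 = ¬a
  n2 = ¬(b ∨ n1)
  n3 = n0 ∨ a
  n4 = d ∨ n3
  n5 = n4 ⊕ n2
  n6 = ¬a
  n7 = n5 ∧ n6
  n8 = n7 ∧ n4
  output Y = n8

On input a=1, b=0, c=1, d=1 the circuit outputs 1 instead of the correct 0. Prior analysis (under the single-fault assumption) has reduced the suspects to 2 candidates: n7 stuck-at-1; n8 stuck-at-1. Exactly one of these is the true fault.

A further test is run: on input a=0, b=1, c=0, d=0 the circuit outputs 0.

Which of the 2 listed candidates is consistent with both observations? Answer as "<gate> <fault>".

Evaluate each candidate on input a=0, b=1, c=0, d=0:
  n7 stuck-at-1: n0=0, n1=1, n2=0, n3=0, n4=0, n5=0, n6=1, n7=1 [stuck-at-1], n8=0 → 0 — matches
  n8 stuck-at-1: n0=0, n1=1, n2=0, n3=0, n4=0, n5=0, n6=1, n7=0, n8=1 [stuck-at-1] → 1 — eliminated
Only n7 stuck-at-1 reproduces the observed 0.

n7 stuck-at-1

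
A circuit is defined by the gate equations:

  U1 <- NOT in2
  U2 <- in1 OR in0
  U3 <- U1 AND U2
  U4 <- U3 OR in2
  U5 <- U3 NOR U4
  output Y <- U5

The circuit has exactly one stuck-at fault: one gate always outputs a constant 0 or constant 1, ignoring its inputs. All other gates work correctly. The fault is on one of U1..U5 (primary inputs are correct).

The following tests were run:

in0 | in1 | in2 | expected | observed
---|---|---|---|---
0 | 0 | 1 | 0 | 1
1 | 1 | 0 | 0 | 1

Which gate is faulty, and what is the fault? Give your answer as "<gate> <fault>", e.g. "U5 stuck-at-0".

Fault-free values for test 1 (in0=0, in1=0, in2=1): U1=0, U2=0, U3=0, U4=1, U5=0, giving Y=0. Observed 1.
Test 1: faults giving observed 1 are {U4 stuck-at-0, U5 stuck-at-1}.
Test 2 (in0=1, in1=1, in2=0): fault-free U1=1, U2=1, U3=1, U4=1, U5=0 → 0; observed 1. Eliminates U4 stuck-at-0.
Only U5 stuck-at-1 is consistent with every test.

U5 stuck-at-1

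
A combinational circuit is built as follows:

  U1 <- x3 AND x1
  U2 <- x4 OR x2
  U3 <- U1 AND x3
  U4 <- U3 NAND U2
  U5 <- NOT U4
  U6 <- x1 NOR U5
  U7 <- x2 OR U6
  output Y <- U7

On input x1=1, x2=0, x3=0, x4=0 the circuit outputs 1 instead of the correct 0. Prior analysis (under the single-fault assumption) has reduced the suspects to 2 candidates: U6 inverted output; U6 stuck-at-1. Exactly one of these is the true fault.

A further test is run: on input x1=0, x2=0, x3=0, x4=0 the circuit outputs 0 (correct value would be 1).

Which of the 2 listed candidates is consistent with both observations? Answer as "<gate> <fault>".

U6 inverted output

Evaluate each candidate on input x1=0, x2=0, x3=0, x4=0:
  U6 inverted output: U1=0, U2=0, U3=0, U4=1, U5=0, U6=0 [inverted output], U7=0 → 0 — matches
  U6 stuck-at-1: U1=0, U2=0, U3=0, U4=1, U5=0, U6=1 [stuck-at-1], U7=1 → 1 — eliminated
Only U6 inverted output reproduces the observed 0.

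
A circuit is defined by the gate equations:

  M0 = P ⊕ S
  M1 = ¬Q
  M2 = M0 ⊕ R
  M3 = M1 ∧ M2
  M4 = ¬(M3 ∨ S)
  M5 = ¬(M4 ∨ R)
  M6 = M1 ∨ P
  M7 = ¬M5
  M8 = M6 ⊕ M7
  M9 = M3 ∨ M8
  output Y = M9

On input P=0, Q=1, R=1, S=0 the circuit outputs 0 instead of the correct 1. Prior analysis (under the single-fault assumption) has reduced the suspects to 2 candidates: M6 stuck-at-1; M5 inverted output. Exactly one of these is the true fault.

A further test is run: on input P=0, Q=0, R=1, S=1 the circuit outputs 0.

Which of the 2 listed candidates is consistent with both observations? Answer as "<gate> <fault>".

Evaluate each candidate on input P=0, Q=0, R=1, S=1:
  M6 stuck-at-1: M0=1, M1=1, M2=0, M3=0, M4=0, M5=0, M6=1 [stuck-at-1], M7=1, M8=0, M9=0 → 0 — matches
  M5 inverted output: M0=1, M1=1, M2=0, M3=0, M4=0, M5=1 [inverted output], M6=1, M7=0, M8=1, M9=1 → 1 — eliminated
Only M6 stuck-at-1 reproduces the observed 0.

M6 stuck-at-1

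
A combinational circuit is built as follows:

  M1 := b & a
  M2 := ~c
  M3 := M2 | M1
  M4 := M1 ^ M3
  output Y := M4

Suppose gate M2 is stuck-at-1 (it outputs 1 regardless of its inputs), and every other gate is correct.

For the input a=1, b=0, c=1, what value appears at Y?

Propagate with M2 forced: M1=0, M2=1 [stuck-at-1], M3=1, M4=1.
So Y = 1. (Without the fault it would be 0.)

1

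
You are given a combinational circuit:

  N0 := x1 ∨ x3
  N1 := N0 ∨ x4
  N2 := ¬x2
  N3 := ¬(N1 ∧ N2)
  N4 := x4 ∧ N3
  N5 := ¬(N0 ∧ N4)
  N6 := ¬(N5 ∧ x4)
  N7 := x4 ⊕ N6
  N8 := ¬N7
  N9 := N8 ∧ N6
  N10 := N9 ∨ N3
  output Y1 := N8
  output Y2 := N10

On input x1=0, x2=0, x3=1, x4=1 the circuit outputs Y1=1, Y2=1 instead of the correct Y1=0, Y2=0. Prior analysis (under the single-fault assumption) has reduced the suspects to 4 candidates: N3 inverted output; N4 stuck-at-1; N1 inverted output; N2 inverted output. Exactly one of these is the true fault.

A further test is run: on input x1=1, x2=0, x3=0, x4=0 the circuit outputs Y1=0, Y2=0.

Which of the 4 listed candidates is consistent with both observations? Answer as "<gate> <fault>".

N4 stuck-at-1

Evaluate each candidate on input x1=1, x2=0, x3=0, x4=0:
  N3 inverted output: N0=1, N1=1, N2=1, N3=1 [inverted output], N4=0, N5=1, N6=1, N7=1, N8=0, N9=0, N10=1 → Y1=0, Y2=1 — eliminated
  N4 stuck-at-1: N0=1, N1=1, N2=1, N3=0, N4=1 [stuck-at-1], N5=0, N6=1, N7=1, N8=0, N9=0, N10=0 → Y1=0, Y2=0 — matches
  N1 inverted output: N0=1, N1=0 [inverted output], N2=1, N3=1, N4=0, N5=1, N6=1, N7=1, N8=0, N9=0, N10=1 → Y1=0, Y2=1 — eliminated
  N2 inverted output: N0=1, N1=1, N2=0 [inverted output], N3=1, N4=0, N5=1, N6=1, N7=1, N8=0, N9=0, N10=1 → Y1=0, Y2=1 — eliminated
Only N4 stuck-at-1 reproduces the observed Y1=0, Y2=0.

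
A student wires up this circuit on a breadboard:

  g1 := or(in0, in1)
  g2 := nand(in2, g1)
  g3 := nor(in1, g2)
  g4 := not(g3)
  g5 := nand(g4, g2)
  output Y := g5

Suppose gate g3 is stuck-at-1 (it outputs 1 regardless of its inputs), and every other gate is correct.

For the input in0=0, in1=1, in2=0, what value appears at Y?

1

Propagate with g3 forced: g1=1, g2=1, g3=1 [stuck-at-1], g4=0, g5=1.
So Y = 1. (Without the fault it would be 0.)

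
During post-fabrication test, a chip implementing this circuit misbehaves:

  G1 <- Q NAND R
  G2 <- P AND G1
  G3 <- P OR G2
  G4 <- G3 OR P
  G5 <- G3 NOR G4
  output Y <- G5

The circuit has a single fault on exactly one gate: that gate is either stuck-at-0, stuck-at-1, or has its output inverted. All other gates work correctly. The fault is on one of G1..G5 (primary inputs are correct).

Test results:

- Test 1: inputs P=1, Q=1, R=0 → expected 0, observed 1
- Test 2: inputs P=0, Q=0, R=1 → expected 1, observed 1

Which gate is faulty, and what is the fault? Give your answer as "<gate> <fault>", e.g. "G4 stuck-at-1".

G5 stuck-at-1

Fault-free values for test 1 (P=1, Q=1, R=0): G1=1, G2=1, G3=1, G4=1, G5=0, giving Y=0. Observed 1.
Test 1: faults giving observed 1 are {G5 stuck-at-1, G5 inverted output}.
Test 2 (P=0, Q=0, R=1): fault-free G1=1, G2=0, G3=0, G4=0, G5=1 → 1; observed 1. Eliminates G5 inverted output.
Only G5 stuck-at-1 is consistent with every test.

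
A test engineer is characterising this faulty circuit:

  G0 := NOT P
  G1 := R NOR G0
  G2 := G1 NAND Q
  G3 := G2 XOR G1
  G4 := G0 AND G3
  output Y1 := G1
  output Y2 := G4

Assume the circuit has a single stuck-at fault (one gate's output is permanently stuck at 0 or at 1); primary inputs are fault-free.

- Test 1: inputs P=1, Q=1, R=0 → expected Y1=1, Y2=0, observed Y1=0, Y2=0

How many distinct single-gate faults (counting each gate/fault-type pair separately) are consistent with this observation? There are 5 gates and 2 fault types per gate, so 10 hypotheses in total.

Fault-free: G0=0, G1=1, G2=0, G3=1, G4=0 → Y1=1, Y2=0. Observed Y1=0, Y2=0.
  G0 stuck-at-0: output Y1=1, Y2=0 ✗
  G0 stuck-at-1: output Y1=0, Y2=1 ✗
  G1 stuck-at-0: output Y1=0, Y2=0 ✓
  G1 stuck-at-1: output Y1=1, Y2=0 ✗
  G2 stuck-at-0: output Y1=1, Y2=0 ✗
  G2 stuck-at-1: output Y1=1, Y2=0 ✗
  G3 stuck-at-0: output Y1=1, Y2=0 ✗
  G3 stuck-at-1: output Y1=1, Y2=0 ✗
  G4 stuck-at-0: output Y1=1, Y2=0 ✗
  G4 stuck-at-1: output Y1=1, Y2=1 ✗
Consistent faults: {G1 stuck-at-0} — 1 in all.

1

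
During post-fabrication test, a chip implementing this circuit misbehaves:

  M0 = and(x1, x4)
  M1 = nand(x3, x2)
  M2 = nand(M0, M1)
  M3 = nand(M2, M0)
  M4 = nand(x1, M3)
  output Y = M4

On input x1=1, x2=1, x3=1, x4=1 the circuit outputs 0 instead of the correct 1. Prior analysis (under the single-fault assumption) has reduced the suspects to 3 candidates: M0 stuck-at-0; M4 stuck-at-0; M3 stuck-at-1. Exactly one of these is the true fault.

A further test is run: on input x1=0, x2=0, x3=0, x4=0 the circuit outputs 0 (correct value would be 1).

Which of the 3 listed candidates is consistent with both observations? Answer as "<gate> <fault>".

M4 stuck-at-0

Evaluate each candidate on input x1=0, x2=0, x3=0, x4=0:
  M0 stuck-at-0: M0=0 [stuck-at-0], M1=1, M2=1, M3=1, M4=1 → 1 — eliminated
  M4 stuck-at-0: M0=0, M1=1, M2=1, M3=1, M4=0 [stuck-at-0] → 0 — matches
  M3 stuck-at-1: M0=0, M1=1, M2=1, M3=1 [stuck-at-1], M4=1 → 1 — eliminated
Only M4 stuck-at-0 reproduces the observed 0.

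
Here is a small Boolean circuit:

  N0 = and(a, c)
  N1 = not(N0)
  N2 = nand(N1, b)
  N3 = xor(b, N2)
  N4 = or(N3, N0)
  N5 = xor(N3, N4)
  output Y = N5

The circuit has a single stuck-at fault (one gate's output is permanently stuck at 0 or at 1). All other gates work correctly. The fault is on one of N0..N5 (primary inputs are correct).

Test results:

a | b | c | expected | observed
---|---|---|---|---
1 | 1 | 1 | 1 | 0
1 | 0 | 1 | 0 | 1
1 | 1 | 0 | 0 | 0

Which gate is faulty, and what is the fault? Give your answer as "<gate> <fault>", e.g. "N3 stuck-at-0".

Fault-free values for test 1 (a=1, b=1, c=1): N0=1, N1=0, N2=1, N3=0, N4=1, N5=1, giving Y=1. Observed 0.
Test 1: faults giving observed 0 are {N0 stuck-at-0, N1 stuck-at-1, N2 stuck-at-0, N3 stuck-at-1, N4 stuck-at-0, N5 stuck-at-0}.
Test 2 (a=1, b=0, c=1): fault-free N0=1, N1=0, N2=1, N3=1, N4=1, N5=0 → 0; observed 1. Eliminates N0 stuck-at-0, N1 stuck-at-1, N3 stuck-at-1, N5 stuck-at-0.
Test 3 (a=1, b=1, c=0): fault-free N0=0, N1=1, N2=0, N3=1, N4=1, N5=0 → 0; observed 0. Eliminates N4 stuck-at-0.
Only N2 stuck-at-0 is consistent with every test.

N2 stuck-at-0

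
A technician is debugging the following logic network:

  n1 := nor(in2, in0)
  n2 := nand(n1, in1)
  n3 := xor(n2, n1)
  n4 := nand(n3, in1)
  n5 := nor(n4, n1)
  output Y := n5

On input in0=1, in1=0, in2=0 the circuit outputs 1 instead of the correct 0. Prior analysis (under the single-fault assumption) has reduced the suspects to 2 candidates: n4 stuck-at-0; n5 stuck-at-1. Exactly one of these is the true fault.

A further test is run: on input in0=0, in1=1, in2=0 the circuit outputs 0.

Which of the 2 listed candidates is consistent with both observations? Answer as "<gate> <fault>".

n4 stuck-at-0

Evaluate each candidate on input in0=0, in1=1, in2=0:
  n4 stuck-at-0: n1=1, n2=0, n3=1, n4=0 [stuck-at-0], n5=0 → 0 — matches
  n5 stuck-at-1: n1=1, n2=0, n3=1, n4=0, n5=1 [stuck-at-1] → 1 — eliminated
Only n4 stuck-at-0 reproduces the observed 0.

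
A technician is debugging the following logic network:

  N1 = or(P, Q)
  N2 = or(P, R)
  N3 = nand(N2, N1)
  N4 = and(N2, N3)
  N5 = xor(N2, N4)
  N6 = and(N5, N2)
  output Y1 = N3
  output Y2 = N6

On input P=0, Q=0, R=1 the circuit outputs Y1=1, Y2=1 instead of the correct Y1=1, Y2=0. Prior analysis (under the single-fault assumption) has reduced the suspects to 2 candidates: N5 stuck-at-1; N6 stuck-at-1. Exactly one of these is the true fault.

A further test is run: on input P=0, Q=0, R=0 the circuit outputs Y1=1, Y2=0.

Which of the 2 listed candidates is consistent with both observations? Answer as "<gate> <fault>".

N5 stuck-at-1

Evaluate each candidate on input P=0, Q=0, R=0:
  N5 stuck-at-1: N1=0, N2=0, N3=1, N4=0, N5=1 [stuck-at-1], N6=0 → Y1=1, Y2=0 — matches
  N6 stuck-at-1: N1=0, N2=0, N3=1, N4=0, N5=0, N6=1 [stuck-at-1] → Y1=1, Y2=1 — eliminated
Only N5 stuck-at-1 reproduces the observed Y1=1, Y2=0.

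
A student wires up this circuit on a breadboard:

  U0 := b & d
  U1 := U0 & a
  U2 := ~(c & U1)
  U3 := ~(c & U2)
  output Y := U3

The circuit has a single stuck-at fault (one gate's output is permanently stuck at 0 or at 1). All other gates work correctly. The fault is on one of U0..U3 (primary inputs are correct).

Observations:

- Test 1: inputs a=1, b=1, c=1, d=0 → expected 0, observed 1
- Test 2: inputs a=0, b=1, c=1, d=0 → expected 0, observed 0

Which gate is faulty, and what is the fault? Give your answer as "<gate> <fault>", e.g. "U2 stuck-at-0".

Fault-free values for test 1 (a=1, b=1, c=1, d=0): U0=0, U1=0, U2=1, U3=0, giving Y=0. Observed 1.
Test 1: faults giving observed 1 are {U0 stuck-at-1, U1 stuck-at-1, U2 stuck-at-0, U3 stuck-at-1}.
Test 2 (a=0, b=1, c=1, d=0): fault-free U0=0, U1=0, U2=1, U3=0 → 0; observed 0. Eliminates U1 stuck-at-1, U2 stuck-at-0, U3 stuck-at-1.
Only U0 stuck-at-1 is consistent with every test.

U0 stuck-at-1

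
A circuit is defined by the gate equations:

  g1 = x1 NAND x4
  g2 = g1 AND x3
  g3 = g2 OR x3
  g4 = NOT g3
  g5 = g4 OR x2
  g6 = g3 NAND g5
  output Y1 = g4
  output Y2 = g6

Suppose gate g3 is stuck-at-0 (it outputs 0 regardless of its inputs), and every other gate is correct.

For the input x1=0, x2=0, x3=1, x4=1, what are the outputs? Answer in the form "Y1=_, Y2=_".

Propagate with g3 forced: g1=1, g2=1, g3=0 [stuck-at-0], g4=1, g5=1, g6=1.
So the outputs are Y1=1, Y2=1. (Without the fault they would be Y1=0, Y2=1.)

Y1=1, Y2=1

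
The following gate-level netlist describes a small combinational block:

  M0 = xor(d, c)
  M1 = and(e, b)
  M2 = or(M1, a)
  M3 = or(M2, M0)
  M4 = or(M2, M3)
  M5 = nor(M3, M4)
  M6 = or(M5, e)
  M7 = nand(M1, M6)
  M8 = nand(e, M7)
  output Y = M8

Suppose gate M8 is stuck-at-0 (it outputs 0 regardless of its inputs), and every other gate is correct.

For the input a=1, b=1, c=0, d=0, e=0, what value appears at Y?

0

Propagate with M8 forced: M0=0, M1=0, M2=1, M3=1, M4=1, M5=0, M6=0, M7=1, M8=0 [stuck-at-0].
So Y = 0. (Without the fault it would be 1.)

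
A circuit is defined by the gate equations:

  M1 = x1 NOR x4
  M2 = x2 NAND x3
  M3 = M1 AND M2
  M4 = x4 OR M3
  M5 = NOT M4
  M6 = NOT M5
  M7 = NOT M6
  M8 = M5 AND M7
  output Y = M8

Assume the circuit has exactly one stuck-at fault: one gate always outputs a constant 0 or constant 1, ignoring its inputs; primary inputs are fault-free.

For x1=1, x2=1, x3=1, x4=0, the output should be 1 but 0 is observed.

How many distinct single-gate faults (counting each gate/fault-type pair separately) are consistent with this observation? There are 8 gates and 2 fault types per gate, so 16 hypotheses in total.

6

Fault-free: M1=0, M2=0, M3=0, M4=0, M5=1, M6=0, M7=1, M8=1 → 1. Observed 0.
  M1: none of the 2 fault types match ✗
  M2: none of the 2 fault types match ✗
  M3: stuck-at-1 ✓; others ✗
  M4: stuck-at-1 ✓; others ✗
  M5: stuck-at-0 ✓; others ✗
  M6: stuck-at-1 ✓; others ✗
  M7: stuck-at-0 ✓; others ✗
  M8: stuck-at-0 ✓; others ✗
Consistent faults: {M3 stuck-at-1, M4 stuck-at-1, M5 stuck-at-0, M6 stuck-at-1, M7 stuck-at-0, M8 stuck-at-0} — 6 in all.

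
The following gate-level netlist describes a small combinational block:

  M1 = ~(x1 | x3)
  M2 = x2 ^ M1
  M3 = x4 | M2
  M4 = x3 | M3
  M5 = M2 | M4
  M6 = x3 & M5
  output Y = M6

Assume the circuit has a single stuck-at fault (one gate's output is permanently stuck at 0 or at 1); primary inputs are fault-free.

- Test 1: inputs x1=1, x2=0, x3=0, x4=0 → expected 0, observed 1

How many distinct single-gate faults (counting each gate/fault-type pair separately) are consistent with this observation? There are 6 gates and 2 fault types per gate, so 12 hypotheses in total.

1

Fault-free: M1=0, M2=0, M3=0, M4=0, M5=0, M6=0 → 0. Observed 1.
  M1 stuck-at-0: output 0 ✗
  M1 stuck-at-1: output 0 ✗
  M2 stuck-at-0: output 0 ✗
  M2 stuck-at-1: output 0 ✗
  M3 stuck-at-0: output 0 ✗
  M3 stuck-at-1: output 0 ✗
  M4 stuck-at-0: output 0 ✗
  M4 stuck-at-1: output 0 ✗
  M5 stuck-at-0: output 0 ✗
  M5 stuck-at-1: output 0 ✗
  M6 stuck-at-0: output 0 ✗
  M6 stuck-at-1: output 1 ✓
Consistent faults: {M6 stuck-at-1} — 1 in all.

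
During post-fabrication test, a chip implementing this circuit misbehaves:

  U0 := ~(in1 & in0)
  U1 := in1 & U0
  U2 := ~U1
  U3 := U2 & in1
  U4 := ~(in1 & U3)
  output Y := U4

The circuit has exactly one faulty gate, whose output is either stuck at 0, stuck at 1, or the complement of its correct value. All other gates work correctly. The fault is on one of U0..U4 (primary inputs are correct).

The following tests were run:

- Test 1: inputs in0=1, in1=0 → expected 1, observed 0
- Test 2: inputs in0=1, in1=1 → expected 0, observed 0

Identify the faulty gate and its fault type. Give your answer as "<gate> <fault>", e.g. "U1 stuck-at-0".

U4 stuck-at-0

Fault-free values for test 1 (in0=1, in1=0): U0=1, U1=0, U2=1, U3=0, U4=1, giving Y=1. Observed 0.
Test 1: faults giving observed 0 are {U4 stuck-at-0, U4 inverted output}.
Test 2 (in0=1, in1=1): fault-free U0=0, U1=0, U2=1, U3=1, U4=0 → 0; observed 0. Eliminates U4 inverted output.
Only U4 stuck-at-0 is consistent with every test.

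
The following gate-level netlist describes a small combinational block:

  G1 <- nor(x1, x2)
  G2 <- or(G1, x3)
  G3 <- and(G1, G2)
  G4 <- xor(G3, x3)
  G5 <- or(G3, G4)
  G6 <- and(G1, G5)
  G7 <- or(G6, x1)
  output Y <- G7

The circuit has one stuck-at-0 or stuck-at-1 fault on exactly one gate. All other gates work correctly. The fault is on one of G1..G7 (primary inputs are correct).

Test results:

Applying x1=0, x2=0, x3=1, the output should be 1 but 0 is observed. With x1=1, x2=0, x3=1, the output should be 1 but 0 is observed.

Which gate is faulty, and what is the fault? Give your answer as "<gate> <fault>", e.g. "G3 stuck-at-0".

Fault-free values for test 1 (x1=0, x2=0, x3=1): G1=1, G2=1, G3=1, G4=0, G5=1, G6=1, G7=1, giving Y=1. Observed 0.
Test 1: faults giving observed 0 are {G1 stuck-at-0, G5 stuck-at-0, G6 stuck-at-0, G7 stuck-at-0}.
Test 2 (x1=1, x2=0, x3=1): fault-free G1=0, G2=1, G3=0, G4=1, G5=1, G6=0, G7=1 → 1; observed 0. Eliminates G1 stuck-at-0, G5 stuck-at-0, G6 stuck-at-0.
Only G7 stuck-at-0 is consistent with every test.

G7 stuck-at-0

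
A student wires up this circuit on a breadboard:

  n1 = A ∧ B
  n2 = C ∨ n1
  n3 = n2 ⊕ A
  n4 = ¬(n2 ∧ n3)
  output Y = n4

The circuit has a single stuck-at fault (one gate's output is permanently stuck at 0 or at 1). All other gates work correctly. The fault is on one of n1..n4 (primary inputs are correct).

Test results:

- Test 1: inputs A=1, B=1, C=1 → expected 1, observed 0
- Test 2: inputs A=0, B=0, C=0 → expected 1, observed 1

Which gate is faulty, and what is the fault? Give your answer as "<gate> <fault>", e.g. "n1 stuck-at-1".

n3 stuck-at-1

Fault-free values for test 1 (A=1, B=1, C=1): n1=1, n2=1, n3=0, n4=1, giving Y=1. Observed 0.
Test 1: faults giving observed 0 are {n3 stuck-at-1, n4 stuck-at-0}.
Test 2 (A=0, B=0, C=0): fault-free n1=0, n2=0, n3=0, n4=1 → 1; observed 1. Eliminates n4 stuck-at-0.
Only n3 stuck-at-1 is consistent with every test.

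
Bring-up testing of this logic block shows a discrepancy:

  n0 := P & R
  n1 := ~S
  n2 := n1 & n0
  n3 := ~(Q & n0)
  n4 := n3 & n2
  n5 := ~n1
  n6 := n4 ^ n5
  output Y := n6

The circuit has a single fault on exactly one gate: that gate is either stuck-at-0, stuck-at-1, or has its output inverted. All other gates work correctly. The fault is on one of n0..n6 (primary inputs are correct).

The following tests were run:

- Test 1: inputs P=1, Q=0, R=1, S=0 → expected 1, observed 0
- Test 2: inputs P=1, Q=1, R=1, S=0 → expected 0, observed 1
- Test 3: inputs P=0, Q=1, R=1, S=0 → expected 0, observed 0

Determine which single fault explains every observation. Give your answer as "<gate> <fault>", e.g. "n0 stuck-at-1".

n3 inverted output

Fault-free values for test 1 (P=1, Q=0, R=1, S=0): n0=1, n1=1, n2=1, n3=1, n4=1, n5=0, n6=1, giving Y=1. Observed 0.
Test 1: faults giving observed 0 are {n0 stuck-at-0, n0 inverted output, n2 stuck-at-0, n2 inverted output, n3 stuck-at-0, n3 inverted output, n4 stuck-at-0, n4 inverted output, n5 stuck-at-1, n5 inverted output, n6 stuck-at-0, n6 inverted output}.
Test 2 (P=1, Q=1, R=1, S=0): fault-free n0=1, n1=1, n2=1, n3=0, n4=0, n5=0, n6=0 → 0; observed 1. Eliminates n0 stuck-at-0, n0 inverted output, n2 stuck-at-0, n2 inverted output, n3 stuck-at-0, n4 stuck-at-0, n6 stuck-at-0.
Test 3 (P=0, Q=1, R=1, S=0): fault-free n0=0, n1=1, n2=0, n3=1, n4=0, n5=0, n6=0 → 0; observed 0. Eliminates n4 inverted output, n5 stuck-at-1, n5 inverted output, n6 inverted output.
Only n3 inverted output is consistent with every test.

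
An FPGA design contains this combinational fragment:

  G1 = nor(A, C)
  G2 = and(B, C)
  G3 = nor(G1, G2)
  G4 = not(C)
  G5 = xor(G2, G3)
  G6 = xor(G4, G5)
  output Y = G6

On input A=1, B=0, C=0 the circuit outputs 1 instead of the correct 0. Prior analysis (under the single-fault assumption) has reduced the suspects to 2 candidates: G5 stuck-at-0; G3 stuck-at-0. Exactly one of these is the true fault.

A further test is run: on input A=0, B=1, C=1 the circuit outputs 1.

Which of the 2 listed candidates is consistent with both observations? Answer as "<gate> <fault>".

Evaluate each candidate on input A=0, B=1, C=1:
  G5 stuck-at-0: G1=0, G2=1, G3=0, G4=0, G5=0 [stuck-at-0], G6=0 → 0 — eliminated
  G3 stuck-at-0: G1=0, G2=1, G3=0 [stuck-at-0], G4=0, G5=1, G6=1 → 1 — matches
Only G3 stuck-at-0 reproduces the observed 1.

G3 stuck-at-0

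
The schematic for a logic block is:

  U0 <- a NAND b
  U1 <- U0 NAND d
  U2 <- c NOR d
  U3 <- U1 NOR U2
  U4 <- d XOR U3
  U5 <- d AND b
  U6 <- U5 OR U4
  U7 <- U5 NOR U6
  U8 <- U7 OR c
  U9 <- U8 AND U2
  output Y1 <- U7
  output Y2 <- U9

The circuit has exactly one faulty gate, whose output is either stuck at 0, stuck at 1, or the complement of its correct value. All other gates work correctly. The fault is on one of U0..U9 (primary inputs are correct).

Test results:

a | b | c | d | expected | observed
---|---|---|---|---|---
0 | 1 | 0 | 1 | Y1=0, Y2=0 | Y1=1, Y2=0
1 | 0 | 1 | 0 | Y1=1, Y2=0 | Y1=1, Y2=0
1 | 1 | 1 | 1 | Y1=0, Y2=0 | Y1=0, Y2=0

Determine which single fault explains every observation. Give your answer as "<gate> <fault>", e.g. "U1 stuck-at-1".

U5 stuck-at-0

Fault-free values for test 1 (a=0, b=1, c=0, d=1): U0=1, U1=0, U2=0, U3=1, U4=0, U5=1, U6=1, U7=0, U8=0, U9=0, giving Y1=0, Y2=0. Observed Y1=1, Y2=0.
Test 1: faults giving observed Y1=1, Y2=0 are {U5 stuck-at-0, U5 inverted output, U7 stuck-at-1, U7 inverted output}.
Test 2 (a=1, b=0, c=1, d=0): fault-free U0=1, U1=1, U2=0, U3=0, U4=0, U5=0, U6=0, U7=1, U8=1, U9=0 → Y1=1, Y2=0; observed Y1=1, Y2=0. Eliminates U5 inverted output, U7 inverted output.
Test 3 (a=1, b=1, c=1, d=1): fault-free U0=0, U1=1, U2=0, U3=0, U4=1, U5=1, U6=1, U7=0, U8=1, U9=0 → Y1=0, Y2=0; observed Y1=0, Y2=0. Eliminates U7 stuck-at-1.
Only U5 stuck-at-0 is consistent with every test.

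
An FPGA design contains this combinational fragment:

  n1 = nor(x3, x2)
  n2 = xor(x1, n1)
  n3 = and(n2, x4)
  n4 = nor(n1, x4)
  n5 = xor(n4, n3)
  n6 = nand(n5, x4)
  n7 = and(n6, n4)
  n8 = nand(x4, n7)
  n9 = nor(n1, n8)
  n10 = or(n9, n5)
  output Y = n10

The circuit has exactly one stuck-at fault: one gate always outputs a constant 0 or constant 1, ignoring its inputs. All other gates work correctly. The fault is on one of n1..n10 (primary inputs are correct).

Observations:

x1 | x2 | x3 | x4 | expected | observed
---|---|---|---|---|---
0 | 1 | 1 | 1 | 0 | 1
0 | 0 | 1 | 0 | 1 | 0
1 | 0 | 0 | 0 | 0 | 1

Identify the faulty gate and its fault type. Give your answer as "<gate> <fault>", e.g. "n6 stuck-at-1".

Fault-free values for test 1 (x1=0, x2=1, x3=1, x4=1): n1=0, n2=0, n3=0, n4=0, n5=0, n6=1, n7=0, n8=1, n9=0, n10=0, giving Y=0. Observed 1.
Test 1: faults giving observed 1 are {n1 stuck-at-1, n2 stuck-at-1, n3 stuck-at-1, n4 stuck-at-1, n5 stuck-at-1, n7 stuck-at-1, n8 stuck-at-0, n9 stuck-at-1, n10 stuck-at-1}.
Test 2 (x1=0, x2=0, x3=1, x4=0): fault-free n1=0, n2=0, n3=0, n4=1, n5=1, n6=1, n7=1, n8=1, n9=0, n10=1 → 1; observed 0. Eliminates n2 stuck-at-1, n4 stuck-at-1, n5 stuck-at-1, n7 stuck-at-1, n8 stuck-at-0, n9 stuck-at-1, n10 stuck-at-1.
Test 3 (x1=1, x2=0, x3=0, x4=0): fault-free n1=1, n2=0, n3=0, n4=0, n5=0, n6=1, n7=0, n8=1, n9=0, n10=0 → 0; observed 1. Eliminates n1 stuck-at-1.
Only n3 stuck-at-1 is consistent with every test.

n3 stuck-at-1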